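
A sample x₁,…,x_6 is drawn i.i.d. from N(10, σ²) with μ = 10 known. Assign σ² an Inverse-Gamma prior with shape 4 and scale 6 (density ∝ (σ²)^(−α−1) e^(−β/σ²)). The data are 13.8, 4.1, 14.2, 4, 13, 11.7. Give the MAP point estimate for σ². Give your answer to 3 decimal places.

Sum of squared deviations about the known mean: SS = (13.8−10)² + (4.1−10)² + (14.2−10)² + (4−10)² + (13−10)² + (11.7−10)² = 114.78.
The Normal likelihood contributes (σ²)^(−n/2) exp(−SS/(2σ²)), so the posterior is Inverse-Gamma(α + n/2, β + SS/2) = Inverse-Gamma(7, 63.39).
The mode of Inverse-Gamma(a, b) is b/(a+1) = 63.39/8 ≈ 7.924.

σ̂²_MAP = 7.924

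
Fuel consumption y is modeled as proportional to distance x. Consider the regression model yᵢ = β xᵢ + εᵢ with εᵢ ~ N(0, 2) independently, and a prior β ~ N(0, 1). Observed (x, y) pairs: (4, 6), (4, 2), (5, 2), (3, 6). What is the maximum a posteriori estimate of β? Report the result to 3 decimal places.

β̂_MAP = 0.882

log p(β | y) = −Σ(yᵢ − βxᵢ)²/(2·2) − β²/(2·1) + const.
Setting the derivative to zero: Σxᵢ(yᵢ − βxᵢ)/2 − β/1 = 0, so β = Σxᵢyᵢ / (Σxᵢ² + σ²/τ²).
Σxᵢyᵢ = 4·6 + 4·2 + 5·2 + 3·6 = 60; Σxᵢ² = 66; σ²/τ² = 2.
β̂_MAP = 60 / (66 + 2) = 60/68 ≈ 0.882.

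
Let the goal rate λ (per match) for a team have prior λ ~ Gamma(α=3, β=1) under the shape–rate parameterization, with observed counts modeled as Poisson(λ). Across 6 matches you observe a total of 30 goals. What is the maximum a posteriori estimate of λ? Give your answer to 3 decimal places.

λ̂_MAP = 4.571

Σxᵢ = 30, n = 6.
Posterior ∝ λ^2e^(−1λ) · λ^30e^(−6λ) = λ^32e^(−7λ), i.e. Gamma(shape=33, rate=7).
The mode of a Gamma(a, b) with a ≥ 1 (shape–rate) is (a−1)/b = 32/7 ≈ 4.571.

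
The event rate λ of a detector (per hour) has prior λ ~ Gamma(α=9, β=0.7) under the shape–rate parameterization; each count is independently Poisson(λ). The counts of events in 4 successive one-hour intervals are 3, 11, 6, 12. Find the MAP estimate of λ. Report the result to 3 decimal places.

λ̂_MAP = 8.511

Σxᵢ = 3+11+6+12 = 32, with n = 4.
Posterior ∝ λ^8e^(−0.7λ) · λ^32e^(−4λ) = λ^40e^(−4.7λ), i.e. Gamma(shape=41, rate=4.7).
The mode of a Gamma(a, b) with a ≥ 1 (shape–rate) is (a−1)/b = 40/4.7 ≈ 8.511.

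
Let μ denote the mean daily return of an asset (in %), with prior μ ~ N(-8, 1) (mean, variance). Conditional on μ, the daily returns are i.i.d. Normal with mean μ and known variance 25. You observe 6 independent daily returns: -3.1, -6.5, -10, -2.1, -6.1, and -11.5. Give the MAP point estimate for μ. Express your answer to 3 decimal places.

n = 6; x̄ = ((-3.1) + (-6.5) + (-10) + (-2.1) + (-6.1) + (-11.5))/6 = -39.3/6 = -6.55.
For a Normal prior and Normal likelihood with known variance, the posterior is Normal; its mode equals its mean, the precision-weighted average.
Prior precision 1/σ₀² = 1/1 = 1; data precision n/σ² = 6/25 = 0.24.
μ̂ = (1·(-8) + 0.24·(-6.55)) / (1 + 0.24) = (-9.572)/1.24 = -2393/310 ≈ -7.719.

μ̂_MAP = -7.719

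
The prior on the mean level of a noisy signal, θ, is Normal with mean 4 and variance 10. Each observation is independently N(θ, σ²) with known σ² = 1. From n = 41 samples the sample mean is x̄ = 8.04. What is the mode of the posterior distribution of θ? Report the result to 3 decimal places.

θ̂_MAP = 8.030

n = 41, x̄ = 8.04.
For a Normal prior and Normal likelihood with known variance, the posterior is Normal; its mode equals its mean, the precision-weighted average.
Prior precision 1/σ₀² = 1/10 = 0.1; data precision n/σ² = 41/1 = 41.
θ̂ = (0.1·4 + 41·8.04) / (0.1 + 41) = 330.04/41.1 = 16502/2055 ≈ 8.030.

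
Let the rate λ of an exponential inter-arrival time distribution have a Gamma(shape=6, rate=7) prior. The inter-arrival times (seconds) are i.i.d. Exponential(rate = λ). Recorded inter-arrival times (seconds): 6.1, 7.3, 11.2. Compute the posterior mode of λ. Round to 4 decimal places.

λ̂_MAP = 0.2532

The Exponential(rate=λ) likelihood is ∝ λ^n e^(−λΣtᵢ). Here n = 3 and Σtᵢ = 6.1 + 7.3 + 11.2 = 24.6.
Posterior ∝ λ^5e^(−7λ) · λ^3e^(−24.6λ) = λ^8e^(−31.6λ), i.e. Gamma(9, 31.6).
Mode = (a−1)/b = 8/31.6 ≈ 0.2532.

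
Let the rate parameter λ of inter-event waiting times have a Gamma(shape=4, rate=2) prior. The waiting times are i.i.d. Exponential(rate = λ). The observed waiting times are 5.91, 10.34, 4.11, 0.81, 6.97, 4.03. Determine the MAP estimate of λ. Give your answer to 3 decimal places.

λ̂_MAP = 0.263

The Exponential(rate=λ) likelihood is ∝ λ^n e^(−λΣtᵢ). Here n = 6 and Σtᵢ = 5.91 + 10.34 + 4.11 + 0.81 + 6.97 + 4.03 = 32.17.
Posterior ∝ λ^3e^(−2λ) · λ^6e^(−32.17λ) = λ^9e^(−34.17λ), i.e. Gamma(10, 34.17).
Mode = (a−1)/b = 9/34.17 ≈ 0.263.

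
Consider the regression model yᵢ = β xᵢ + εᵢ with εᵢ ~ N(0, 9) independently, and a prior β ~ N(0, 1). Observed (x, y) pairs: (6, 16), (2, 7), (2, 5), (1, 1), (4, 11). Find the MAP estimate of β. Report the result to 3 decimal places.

β̂_MAP = 2.357

log p(β | y) = −Σ(yᵢ − βxᵢ)²/(2·9) − β²/(2·1) + const.
Setting the derivative to zero: Σxᵢ(yᵢ − βxᵢ)/9 − β/1 = 0, so β = Σxᵢyᵢ / (Σxᵢ² + σ²/τ²).
Σxᵢyᵢ = 6·16 + 2·7 + 2·5 + 1·1 + 4·11 = 165; Σxᵢ² = 61; σ²/τ² = 9.
β̂_MAP = 165 / (61 + 9) = 165/70 ≈ 2.357.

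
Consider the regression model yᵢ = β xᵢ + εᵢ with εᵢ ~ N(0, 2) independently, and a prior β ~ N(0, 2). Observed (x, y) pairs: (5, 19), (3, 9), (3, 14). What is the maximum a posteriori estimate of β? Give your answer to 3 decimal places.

β̂_MAP = 3.727

log p(β | y) = −Σ(yᵢ − βxᵢ)²/(2·2) − β²/(2·2) + const.
Setting the derivative to zero: Σxᵢ(yᵢ − βxᵢ)/2 − β/2 = 0, so β = Σxᵢyᵢ / (Σxᵢ² + σ²/τ²).
Σxᵢyᵢ = 5·19 + 3·9 + 3·14 = 164; Σxᵢ² = 43; σ²/τ² = 1.
β̂_MAP = 164 / (43 + 1) = 164/44 ≈ 3.727.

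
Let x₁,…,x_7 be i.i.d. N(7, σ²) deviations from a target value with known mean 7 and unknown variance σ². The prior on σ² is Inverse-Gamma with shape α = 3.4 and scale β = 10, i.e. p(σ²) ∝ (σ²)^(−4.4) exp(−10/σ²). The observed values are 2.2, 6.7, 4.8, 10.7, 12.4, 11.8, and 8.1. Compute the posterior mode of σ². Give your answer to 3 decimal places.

Sum of squared deviations about the known mean: SS = (2.2−7)² + (6.7−7)² + (4.8−7)² + (10.7−7)² + (12.4−7)² + (11.8−7)² + (8.1−7)² = 95.07.
The Normal likelihood contributes (σ²)^(−n/2) exp(−SS/(2σ²)), so the posterior is Inverse-Gamma(α + n/2, β + SS/2) = Inverse-Gamma(6.9, 57.535).
The mode of Inverse-Gamma(a, b) is b/(a+1) = 57.535/7.9 ≈ 7.283.

σ̂²_MAP = 7.283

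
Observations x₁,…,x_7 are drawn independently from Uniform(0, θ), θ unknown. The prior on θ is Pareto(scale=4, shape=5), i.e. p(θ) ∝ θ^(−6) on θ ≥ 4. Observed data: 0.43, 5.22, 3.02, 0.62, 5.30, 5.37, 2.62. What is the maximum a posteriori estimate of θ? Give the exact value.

The Uniform(0, θ) likelihood is θ^(−n) for θ ≥ max(xᵢ), zero otherwise. Here max(xᵢ) = 5.37.
Posterior ∝ θ^(−6) · θ^(−7) = θ^(−13) on θ ≥ max(4, 5.37) = 5.37.
This density is strictly decreasing in θ, so the posterior mode lies at the lower boundary of the support.

θ̂_MAP = 5.37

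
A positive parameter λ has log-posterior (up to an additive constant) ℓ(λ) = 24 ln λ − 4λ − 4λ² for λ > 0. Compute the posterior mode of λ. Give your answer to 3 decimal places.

λ̂_MAP = 1.500

ℓ'(λ) = 24/λ − 4 − 8λ. Setting this to zero and multiplying by λ: 8λ² + 4λ − 24 = 0.
λ = (−4 + √(4² + 4·8·24)) / (2·8) = (−4 + √784) / 16 = (−4 + 28)/16 = 3/2.
ℓ''(λ) = −24/λ² − 8 < 0, confirming a maximum.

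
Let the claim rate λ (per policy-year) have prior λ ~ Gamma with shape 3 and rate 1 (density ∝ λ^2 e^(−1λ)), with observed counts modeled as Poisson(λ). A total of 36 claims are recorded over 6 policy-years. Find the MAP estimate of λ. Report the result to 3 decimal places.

Σxᵢ = 36, n = 6.
Posterior ∝ λ^2e^(−1λ) · λ^36e^(−6λ) = λ^38e^(−7λ), i.e. Gamma(shape=39, rate=7).
The mode of a Gamma(a, b) with a ≥ 1 (shape–rate) is (a−1)/b = 38/7 ≈ 5.429.

λ̂_MAP = 5.429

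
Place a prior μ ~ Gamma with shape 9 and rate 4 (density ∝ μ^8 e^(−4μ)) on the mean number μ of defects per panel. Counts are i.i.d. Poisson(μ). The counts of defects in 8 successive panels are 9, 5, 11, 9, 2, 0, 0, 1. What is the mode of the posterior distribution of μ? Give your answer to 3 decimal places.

Σxᵢ = 9+5+11+9+2+0+0+1 = 37, with n = 8.
Posterior ∝ μ^8e^(−4μ) · μ^37e^(−8μ) = μ^45e^(−12μ), i.e. Gamma(shape=46, rate=12).
The mode of a Gamma(a, b) with a ≥ 1 (shape–rate) is (a−1)/b = 45/12 ≈ 3.750.

μ̂_MAP = 3.750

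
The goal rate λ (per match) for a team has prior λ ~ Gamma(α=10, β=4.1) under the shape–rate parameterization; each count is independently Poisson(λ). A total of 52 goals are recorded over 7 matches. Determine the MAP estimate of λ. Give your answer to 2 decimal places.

Σxᵢ = 52, n = 7.
Posterior ∝ λ^9e^(−4.1λ) · λ^52e^(−7λ) = λ^61e^(−11.1λ), i.e. Gamma(shape=62, rate=11.1).
The mode of a Gamma(a, b) with a ≥ 1 (shape–rate) is (a−1)/b = 61/11.1 ≈ 5.50.

λ̂_MAP = 5.50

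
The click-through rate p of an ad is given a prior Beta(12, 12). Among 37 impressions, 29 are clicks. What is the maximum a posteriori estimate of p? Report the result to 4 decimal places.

Prior: Beta(12, 12).
Data: 29 successes in 37 trials. The binomial likelihood contributes p^29(1−p)^8, so the posterior is Beta(12+29, 12+8) = Beta(41, 20).
For Beta(a, b) with a, b > 1 the mode is (a−1)/(a+b−2) = 40/59 ≈ 0.6780.

p̂_MAP = 0.6780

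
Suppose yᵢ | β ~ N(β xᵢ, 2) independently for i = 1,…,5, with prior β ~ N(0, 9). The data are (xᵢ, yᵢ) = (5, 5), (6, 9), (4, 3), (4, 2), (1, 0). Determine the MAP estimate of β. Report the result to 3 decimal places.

β̂_MAP = 1.051

log p(β | y) = −Σ(yᵢ − βxᵢ)²/(2·2) − β²/(2·9) + const.
Setting the derivative to zero: Σxᵢ(yᵢ − βxᵢ)/2 − β/9 = 0, so β = Σxᵢyᵢ / (Σxᵢ² + σ²/τ²).
Σxᵢyᵢ = 5·5 + 6·9 + 4·3 + 4·2 + 1·0 = 99; Σxᵢ² = 94; σ²/τ² = 2/9.
β̂_MAP = 99 / (94 + 2/9) = 99/(848/9) = 891/848 ≈ 1.051.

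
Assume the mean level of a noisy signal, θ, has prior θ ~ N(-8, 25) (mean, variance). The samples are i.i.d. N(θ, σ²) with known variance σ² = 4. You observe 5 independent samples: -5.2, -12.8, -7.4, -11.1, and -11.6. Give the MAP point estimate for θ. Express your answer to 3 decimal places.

θ̂_MAP = -9.570

n = 5; x̄ = ((-5.2) + (-12.8) + (-7.4) + (-11.1) + (-11.6))/5 = -48.1/5 = -9.62.
For a Normal prior and Normal likelihood with known variance, the posterior is Normal; its mode equals its mean, the precision-weighted average.
Prior precision 1/σ₀² = 1/25 = 0.04; data precision n/σ² = 5/4 = 1.25.
θ̂ = (0.04·(-8) + 1.25·(-9.62)) / (0.04 + 1.25) = (-12.345)/1.29 = -823/86 ≈ -9.570.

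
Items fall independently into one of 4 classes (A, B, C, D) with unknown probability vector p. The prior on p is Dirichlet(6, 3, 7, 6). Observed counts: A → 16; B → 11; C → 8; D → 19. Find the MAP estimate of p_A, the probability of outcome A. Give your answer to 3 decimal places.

MAP estimate of p_A = 0.292

The posterior is Dirichlet(αᵢ + nᵢ) = Dirichlet(22, 14, 15, 25).
For a Dirichlet(a₁,…,a_K) with all aᵢ > 1, the mode has j-th component (aⱼ − 1)/(Σaᵢ − K).
Here Σaᵢ = 76 and K = 4, so p_A = (22 − 1)/(76 − 4) = 21/72 ≈ 0.292.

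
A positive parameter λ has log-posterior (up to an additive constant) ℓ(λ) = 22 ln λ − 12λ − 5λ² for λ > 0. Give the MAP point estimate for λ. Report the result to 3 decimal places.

λ̂_MAP = 1.000

ℓ'(λ) = 22/λ − 12 − 10λ. Setting this to zero and multiplying by λ: 10λ² + 12λ − 22 = 0.
λ = (−12 + √(12² + 4·10·22)) / (2·10) = (−12 + √1024) / 20 = (−12 + 32)/20 = 1.
ℓ''(λ) = −22/λ² − 10 < 0, confirming a maximum.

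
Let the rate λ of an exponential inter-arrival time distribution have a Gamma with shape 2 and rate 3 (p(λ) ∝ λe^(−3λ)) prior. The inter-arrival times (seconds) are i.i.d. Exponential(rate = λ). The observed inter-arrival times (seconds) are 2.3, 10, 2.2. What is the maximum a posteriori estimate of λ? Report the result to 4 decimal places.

λ̂_MAP = 0.2286

The Exponential(rate=λ) likelihood is ∝ λ^n e^(−λΣtᵢ). Here n = 3 and Σtᵢ = 2.3 + 10 + 2.2 = 14.5.
Posterior ∝ λe^(−3λ) · λ^3e^(−14.5λ) = λ^4e^(−17.5λ), i.e. Gamma(5, 17.5).
Mode = (a−1)/b = 4/17.5 ≈ 0.2286.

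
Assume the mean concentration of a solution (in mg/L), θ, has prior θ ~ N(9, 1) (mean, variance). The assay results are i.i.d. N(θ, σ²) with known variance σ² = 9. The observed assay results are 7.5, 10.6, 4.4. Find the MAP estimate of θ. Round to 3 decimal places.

θ̂_MAP = 8.625

n = 3; x̄ = (7.5 + 10.6 + 4.4)/3 = 22.5/3 = 7.5.
For a Normal prior and Normal likelihood with known variance, the posterior is Normal; its mode equals its mean, the precision-weighted average.
Prior precision 1/σ₀² = 1/1 = 1; data precision n/σ² = 3/9 = 1/3.
θ̂ = (1·9 + (1/3)·7.5) / (1 + 1/3) = 11.5/(4/3) = 8.625.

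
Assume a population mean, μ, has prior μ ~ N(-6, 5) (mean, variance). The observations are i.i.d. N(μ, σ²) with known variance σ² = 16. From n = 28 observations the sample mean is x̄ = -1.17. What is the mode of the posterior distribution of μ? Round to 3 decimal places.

μ̂_MAP = -1.665

n = 28, x̄ = -1.17.
For a Normal prior and Normal likelihood with known variance, the posterior is Normal; its mode equals its mean, the precision-weighted average.
Prior precision 1/σ₀² = 1/5 = 0.2; data precision n/σ² = 28/16 = 1.75.
μ̂ = (0.2·(-6) + 1.75·(-1.17)) / (0.2 + 1.75) = (-3.2475)/1.95 = -433/260 ≈ -1.665.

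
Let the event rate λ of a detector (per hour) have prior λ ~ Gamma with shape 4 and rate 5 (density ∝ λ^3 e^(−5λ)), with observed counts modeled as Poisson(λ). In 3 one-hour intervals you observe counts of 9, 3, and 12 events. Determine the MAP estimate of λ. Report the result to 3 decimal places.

Σxᵢ = 9+3+12 = 24, with n = 3.
Posterior ∝ λ^3e^(−5λ) · λ^24e^(−3λ) = λ^27e^(−8λ), i.e. Gamma(shape=28, rate=8).
The mode of a Gamma(a, b) with a ≥ 1 (shape–rate) is (a−1)/b = 27/8 ≈ 3.375.

λ̂_MAP = 3.375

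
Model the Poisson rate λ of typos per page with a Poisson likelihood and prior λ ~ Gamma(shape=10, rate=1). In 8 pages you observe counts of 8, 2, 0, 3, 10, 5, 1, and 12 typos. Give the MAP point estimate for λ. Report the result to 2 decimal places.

λ̂_MAP = 5.56

Σxᵢ = 8+2+0+3+10+5+1+12 = 41, with n = 8.
Posterior ∝ λ^9e^(−1λ) · λ^41e^(−8λ) = λ^50e^(−9λ), i.e. Gamma(shape=51, rate=9).
The mode of a Gamma(a, b) with a ≥ 1 (shape–rate) is (a−1)/b = 50/9 ≈ 5.56.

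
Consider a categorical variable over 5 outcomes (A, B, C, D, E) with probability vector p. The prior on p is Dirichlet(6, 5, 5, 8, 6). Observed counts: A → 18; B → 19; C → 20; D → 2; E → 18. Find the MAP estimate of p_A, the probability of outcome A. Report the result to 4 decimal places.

The posterior is Dirichlet(αᵢ + nᵢ) = Dirichlet(24, 24, 25, 10, 24).
For a Dirichlet(a₁,…,a_K) with all aᵢ > 1, the mode has j-th component (aⱼ − 1)/(Σaᵢ − K).
Here Σaᵢ = 107 and K = 5, so p_A = (24 − 1)/(107 − 5) = 23/102 ≈ 0.2255.

MAP estimate of p_A = 0.2255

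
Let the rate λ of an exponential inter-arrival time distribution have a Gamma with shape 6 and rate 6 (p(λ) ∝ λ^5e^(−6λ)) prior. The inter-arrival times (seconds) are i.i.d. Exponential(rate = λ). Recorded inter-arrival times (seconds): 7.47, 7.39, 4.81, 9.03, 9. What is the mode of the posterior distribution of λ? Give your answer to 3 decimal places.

λ̂_MAP = 0.229

The Exponential(rate=λ) likelihood is ∝ λ^n e^(−λΣtᵢ). Here n = 5 and Σtᵢ = 7.47 + 7.39 + 4.81 + 9.03 + 9 = 37.70.
Posterior ∝ λ^5e^(−6λ) · λ^5e^(−37.70λ) = λ^10e^(−43.70λ), i.e. Gamma(11, 43.70).
Mode = (a−1)/b = 10/43.70 ≈ 0.229.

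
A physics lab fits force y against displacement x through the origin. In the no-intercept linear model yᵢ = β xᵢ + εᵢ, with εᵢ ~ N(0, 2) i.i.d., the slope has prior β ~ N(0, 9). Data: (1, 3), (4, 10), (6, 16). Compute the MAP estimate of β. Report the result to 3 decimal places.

β̂_MAP = 2.612

log p(β | y) = −Σ(yᵢ − βxᵢ)²/(2·2) − β²/(2·9) + const.
Setting the derivative to zero: Σxᵢ(yᵢ − βxᵢ)/2 − β/9 = 0, so β = Σxᵢyᵢ / (Σxᵢ² + σ²/τ²).
Σxᵢyᵢ = 1·3 + 4·10 + 6·16 = 139; Σxᵢ² = 53; σ²/τ² = 2/9.
β̂_MAP = 139 / (53 + 2/9) = 139/(479/9) = 1251/479 ≈ 2.612.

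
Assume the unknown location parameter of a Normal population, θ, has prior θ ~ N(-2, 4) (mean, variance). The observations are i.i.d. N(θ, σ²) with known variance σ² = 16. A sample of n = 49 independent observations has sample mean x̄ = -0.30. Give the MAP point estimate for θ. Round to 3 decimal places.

n = 49, x̄ = -0.30.
For a Normal prior and Normal likelihood with known variance, the posterior is Normal; its mode equals its mean, the precision-weighted average.
Prior precision 1/σ₀² = 1/4 = 0.25; data precision n/σ² = 49/16 = 3.0625.
θ̂ = (0.25·(-2) + 3.0625·(-0.3)) / (0.25 + 3.0625) = (-1.41875)/3.3125 = -227/530 ≈ -0.428.

θ̂_MAP = -0.428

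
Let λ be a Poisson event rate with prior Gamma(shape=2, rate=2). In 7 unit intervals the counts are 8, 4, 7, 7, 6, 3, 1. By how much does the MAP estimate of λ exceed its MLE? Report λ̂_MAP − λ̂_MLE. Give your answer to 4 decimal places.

MAP − MLE = -1.0317

Σxᵢ = 36. Posterior is Gamma(38, 9); MAP = (38−1)/9 = 37/9 ≈ 4.11111.
MLE = x̄ = 36/7 ≈ 5.14286.
Difference = 37/9 − 36/7 = -65/63 ≈ -1.0317.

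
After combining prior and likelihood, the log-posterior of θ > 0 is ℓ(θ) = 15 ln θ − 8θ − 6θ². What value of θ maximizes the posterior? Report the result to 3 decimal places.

θ̂_MAP = 0.833

ℓ'(θ) = 15/θ − 8 − 12θ. Setting this to zero and multiplying by θ: 12θ² + 8θ − 15 = 0.
θ = (−8 + √(8² + 4·12·15)) / (2·12) = (−8 + √784) / 24 = (−8 + 28)/24 = 5/6.
ℓ''(θ) = −15/θ² − 12 < 0, confirming a maximum.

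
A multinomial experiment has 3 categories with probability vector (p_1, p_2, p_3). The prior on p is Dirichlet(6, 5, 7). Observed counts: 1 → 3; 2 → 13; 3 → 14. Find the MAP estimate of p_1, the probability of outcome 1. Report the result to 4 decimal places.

The posterior is Dirichlet(αᵢ + nᵢ) = Dirichlet(9, 18, 21).
For a Dirichlet(a₁,…,a_K) with all aᵢ > 1, the mode has j-th component (aⱼ − 1)/(Σaᵢ − K).
Here Σaᵢ = 48 and K = 3, so p_1 = (9 − 1)/(48 − 3) = 8/45 ≈ 0.1778.

MAP estimate: 0.1778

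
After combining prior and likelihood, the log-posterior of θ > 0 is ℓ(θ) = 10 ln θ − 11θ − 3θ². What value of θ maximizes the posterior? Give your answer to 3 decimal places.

ℓ'(θ) = 10/θ − 11 − 6θ. Setting this to zero and multiplying by θ: 6θ² + 11θ − 10 = 0.
θ = (−11 + √(11² + 4·6·10)) / (2·6) = (−11 + √361) / 12 = (−11 + 19)/12 = 2/3.
ℓ''(θ) = −10/θ² − 6 < 0, confirming a maximum.

θ̂_MAP = 0.667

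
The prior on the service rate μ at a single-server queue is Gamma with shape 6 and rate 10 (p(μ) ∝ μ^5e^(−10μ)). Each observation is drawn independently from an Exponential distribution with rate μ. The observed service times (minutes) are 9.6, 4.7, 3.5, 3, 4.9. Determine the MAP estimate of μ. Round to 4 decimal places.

μ̂_MAP = 0.2801

The Exponential(rate=μ) likelihood is ∝ μ^n e^(−μΣtᵢ). Here n = 5 and Σtᵢ = 9.6 + 4.7 + 3.5 + 3 + 4.9 = 25.7.
Posterior ∝ μ^5e^(−10μ) · μ^5e^(−25.7μ) = μ^10e^(−35.7μ), i.e. Gamma(11, 35.7).
Mode = (a−1)/b = 10/35.7 ≈ 0.2801.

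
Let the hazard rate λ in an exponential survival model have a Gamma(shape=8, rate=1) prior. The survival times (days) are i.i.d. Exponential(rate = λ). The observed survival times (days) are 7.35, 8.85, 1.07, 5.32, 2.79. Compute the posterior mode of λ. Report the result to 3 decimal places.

The Exponential(rate=λ) likelihood is ∝ λ^n e^(−λΣtᵢ). Here n = 5 and Σtᵢ = 7.35 + 8.85 + 1.07 + 5.32 + 2.79 = 25.38.
Posterior ∝ λ^7e^(−1λ) · λ^5e^(−25.38λ) = λ^12e^(−26.38λ), i.e. Gamma(13, 26.38).
Mode = (a−1)/b = 12/26.38 ≈ 0.455.

λ̂_MAP = 0.455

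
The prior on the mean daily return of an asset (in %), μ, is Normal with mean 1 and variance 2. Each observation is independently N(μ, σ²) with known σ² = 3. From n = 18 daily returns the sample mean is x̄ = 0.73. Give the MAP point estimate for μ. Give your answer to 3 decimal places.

μ̂_MAP = 0.751

n = 18, x̄ = 0.73.
For a Normal prior and Normal likelihood with known variance, the posterior is Normal; its mode equals its mean, the precision-weighted average.
Prior precision 1/σ₀² = 1/2 = 0.5; data precision n/σ² = 18/3 = 6.
μ̂ = (0.5·1 + 6·0.73) / (0.5 + 6) = 4.88/6.5 = 244/325 ≈ 0.751.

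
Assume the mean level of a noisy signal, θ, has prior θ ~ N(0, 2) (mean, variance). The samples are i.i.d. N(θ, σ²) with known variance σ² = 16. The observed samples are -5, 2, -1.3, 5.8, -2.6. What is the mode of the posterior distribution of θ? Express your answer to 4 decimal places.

n = 5; x̄ = ((-5) + 2 + (-1.3) + 5.8 + (-2.6))/5 = -1.1/5 = -0.22.
For a Normal prior and Normal likelihood with known variance, the posterior is Normal; its mode equals its mean, the precision-weighted average.
Prior precision 1/σ₀² = 1/2 = 0.5; data precision n/σ² = 5/16 = 0.3125.
θ̂ = (0.5·0 + 0.3125·(-0.22)) / (0.5 + 0.3125) = (-0.06875)/0.8125 = -11/130 ≈ -0.0846.

θ̂_MAP = -0.0846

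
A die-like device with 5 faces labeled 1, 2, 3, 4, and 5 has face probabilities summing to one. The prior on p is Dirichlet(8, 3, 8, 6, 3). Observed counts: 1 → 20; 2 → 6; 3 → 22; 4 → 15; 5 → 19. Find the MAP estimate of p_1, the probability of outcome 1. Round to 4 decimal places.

The posterior is Dirichlet(αᵢ + nᵢ) = Dirichlet(28, 9, 30, 21, 22).
For a Dirichlet(a₁,…,a_K) with all aᵢ > 1, the mode has j-th component (aⱼ − 1)/(Σaᵢ − K).
Here Σaᵢ = 110 and K = 5, so p_1 = (28 − 1)/(110 − 5) = 27/105 ≈ 0.2571.

MAP estimate: 0.2571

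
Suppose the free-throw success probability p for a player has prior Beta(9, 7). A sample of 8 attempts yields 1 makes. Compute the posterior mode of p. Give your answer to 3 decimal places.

Prior: Beta(9, 7).
Data: 1 success in 8 trials. The binomial likelihood contributes p(1−p)^7, so the posterior is Beta(9+1, 7+7) = Beta(10, 14).
For Beta(a, b) with a, b > 1 the mode is (a−1)/(a+b−2) = 9/22 ≈ 0.409.

p̂_MAP = 0.409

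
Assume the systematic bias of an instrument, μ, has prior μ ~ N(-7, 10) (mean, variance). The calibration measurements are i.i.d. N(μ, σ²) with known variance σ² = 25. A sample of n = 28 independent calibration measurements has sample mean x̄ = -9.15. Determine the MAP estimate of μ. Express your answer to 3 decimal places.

n = 28, x̄ = -9.15.
For a Normal prior and Normal likelihood with known variance, the posterior is Normal; its mode equals its mean, the precision-weighted average.
Prior precision 1/σ₀² = 1/10 = 0.1; data precision n/σ² = 28/25 = 1.12.
μ̂ = (0.1·(-7) + 1.12·(-9.15)) / (0.1 + 1.12) = (-10.948)/1.22 = -2737/305 ≈ -8.974.

μ̂_MAP = -8.974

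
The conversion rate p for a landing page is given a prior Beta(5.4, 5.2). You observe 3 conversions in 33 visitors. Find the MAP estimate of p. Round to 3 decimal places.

p̂_MAP = 0.178

Prior: Beta(5.4, 5.2).
Data: 3 successes in 33 trials. The binomial likelihood contributes p^3(1−p)^30, so the posterior is Beta(5.4+3, 5.2+30) = Beta(8.4, 35.2).
For Beta(a, b) with a, b > 1 the mode is (a−1)/(a+b−2) = 7.4/41.6 ≈ 0.178.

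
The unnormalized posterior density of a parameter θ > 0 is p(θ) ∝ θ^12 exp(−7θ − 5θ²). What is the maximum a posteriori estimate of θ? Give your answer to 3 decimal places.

ℓ'(θ) = 12/θ − 7 − 10θ. Setting this to zero and multiplying by θ: 10θ² + 7θ − 12 = 0.
θ = (−7 + √(7² + 4·10·12)) / (2·10) = (−7 + √529) / 20 = (−7 + 23)/20 = 4/5.
ℓ''(θ) = −12/θ² − 10 < 0, confirming a maximum.

θ̂_MAP = 0.800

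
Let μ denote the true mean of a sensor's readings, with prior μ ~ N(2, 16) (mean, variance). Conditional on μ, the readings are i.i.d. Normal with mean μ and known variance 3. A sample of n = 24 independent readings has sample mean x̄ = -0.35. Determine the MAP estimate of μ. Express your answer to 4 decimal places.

n = 24, x̄ = -0.35.
For a Normal prior and Normal likelihood with known variance, the posterior is Normal; its mode equals its mean, the precision-weighted average.
Prior precision 1/σ₀² = 1/16 = 0.0625; data precision n/σ² = 24/3 = 8.
μ̂ = (0.0625·2 + 8·(-0.35)) / (0.0625 + 8) = (-2.675)/8.0625 = -214/645 ≈ -0.3318.

μ̂_MAP = -0.3318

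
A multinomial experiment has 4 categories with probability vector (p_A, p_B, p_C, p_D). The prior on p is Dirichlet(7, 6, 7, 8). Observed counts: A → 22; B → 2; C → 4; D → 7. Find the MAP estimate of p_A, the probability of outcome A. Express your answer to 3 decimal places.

The posterior is Dirichlet(αᵢ + nᵢ) = Dirichlet(29, 8, 11, 15).
For a Dirichlet(a₁,…,a_K) with all aᵢ > 1, the mode has j-th component (aⱼ − 1)/(Σaᵢ − K).
Here Σaᵢ = 63 and K = 4, so p_A = (29 − 1)/(63 − 4) = 28/59 ≈ 0.475.

MAP estimate of p_A = 0.475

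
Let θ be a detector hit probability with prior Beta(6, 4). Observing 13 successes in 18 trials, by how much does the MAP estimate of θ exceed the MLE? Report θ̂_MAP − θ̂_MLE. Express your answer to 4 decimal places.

MAP − MLE = -0.0299

Posterior is Beta(19, 9); MAP = (19−1)/(28−2) = 18/26 ≈ 0.69231.
MLE ignores the prior: θ̂_MLE = k/n = 13/18 ≈ 0.72222.
Difference = 18/26 − 13/18 = -7/234 ≈ -0.0299.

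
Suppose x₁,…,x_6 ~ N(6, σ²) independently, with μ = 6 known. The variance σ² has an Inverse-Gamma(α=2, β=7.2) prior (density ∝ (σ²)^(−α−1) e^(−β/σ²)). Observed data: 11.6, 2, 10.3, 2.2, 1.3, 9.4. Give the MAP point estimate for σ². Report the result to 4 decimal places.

Sum of squared deviations about the known mean: SS = (11.6−6)² + (2−6)² + (10.3−6)² + (2.2−6)² + (1.3−6)² + (9.4−6)² = 113.94.
The Normal likelihood contributes (σ²)^(−n/2) exp(−SS/(2σ²)), so the posterior is Inverse-Gamma(α + n/2, β + SS/2) = Inverse-Gamma(5, 64.17).
The mode of Inverse-Gamma(a, b) is b/(a+1) = 64.17/6 ≈ 10.6950.

σ̂²_MAP = 10.6950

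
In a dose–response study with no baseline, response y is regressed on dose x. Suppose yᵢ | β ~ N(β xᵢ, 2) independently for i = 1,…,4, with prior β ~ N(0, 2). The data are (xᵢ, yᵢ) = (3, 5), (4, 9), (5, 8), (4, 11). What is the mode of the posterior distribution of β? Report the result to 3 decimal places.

log p(β | y) = −Σ(yᵢ − βxᵢ)²/(2·2) − β²/(2·2) + const.
Setting the derivative to zero: Σxᵢ(yᵢ − βxᵢ)/2 − β/2 = 0, so β = Σxᵢyᵢ / (Σxᵢ² + σ²/τ²).
Σxᵢyᵢ = 3·5 + 4·9 + 5·8 + 4·11 = 135; Σxᵢ² = 66; σ²/τ² = 1.
β̂_MAP = 135 / (66 + 1) = 135/67 ≈ 2.015.

β̂_MAP = 2.015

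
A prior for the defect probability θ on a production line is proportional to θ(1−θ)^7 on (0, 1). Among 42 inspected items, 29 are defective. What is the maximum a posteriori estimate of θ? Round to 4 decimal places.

θ̂_MAP = 0.6000

The prior density ∝ θ(1−θ)^7 is the kernel of Beta(2, 8).
Data: 29 successes in 42 trials. The binomial likelihood contributes θ^29(1−θ)^13, so the posterior is Beta(2+29, 8+13) = Beta(31, 21).
For Beta(a, b) with a, b > 1 the mode is (a−1)/(a+b−2) = 30/50 ≈ 0.6000.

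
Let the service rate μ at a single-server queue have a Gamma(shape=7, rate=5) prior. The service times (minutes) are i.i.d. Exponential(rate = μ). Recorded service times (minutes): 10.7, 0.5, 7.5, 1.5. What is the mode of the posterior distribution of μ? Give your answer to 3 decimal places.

μ̂_MAP = 0.397

The Exponential(rate=μ) likelihood is ∝ μ^n e^(−μΣtᵢ). Here n = 4 and Σtᵢ = 10.7 + 0.5 + 7.5 + 1.5 = 20.2.
Posterior ∝ μ^6e^(−5μ) · μ^4e^(−20.2μ) = μ^10e^(−25.2μ), i.e. Gamma(11, 25.2).
Mode = (a−1)/b = 10/25.2 ≈ 0.397.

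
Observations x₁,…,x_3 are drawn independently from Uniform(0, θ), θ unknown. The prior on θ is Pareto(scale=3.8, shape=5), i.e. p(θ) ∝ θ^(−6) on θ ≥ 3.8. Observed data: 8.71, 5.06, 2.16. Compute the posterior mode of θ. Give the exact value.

The Uniform(0, θ) likelihood is θ^(−n) for θ ≥ max(xᵢ), zero otherwise. Here max(xᵢ) = 8.71.
Posterior ∝ θ^(−6) · θ^(−3) = θ^(−9) on θ ≥ max(3.8, 8.71) = 8.71.
This density is strictly decreasing in θ, so the posterior mode lies at the lower boundary of the support.

θ̂_MAP = 8.71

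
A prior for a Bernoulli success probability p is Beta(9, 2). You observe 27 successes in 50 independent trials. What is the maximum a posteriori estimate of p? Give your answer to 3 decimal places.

Prior: Beta(9, 2).
Data: 27 successes in 50 trials. The binomial likelihood contributes p^27(1−p)^23, so the posterior is Beta(9+27, 2+23) = Beta(36, 25).
For Beta(a, b) with a, b > 1 the mode is (a−1)/(a+b−2) = 35/59 ≈ 0.593.

p̂_MAP = 0.593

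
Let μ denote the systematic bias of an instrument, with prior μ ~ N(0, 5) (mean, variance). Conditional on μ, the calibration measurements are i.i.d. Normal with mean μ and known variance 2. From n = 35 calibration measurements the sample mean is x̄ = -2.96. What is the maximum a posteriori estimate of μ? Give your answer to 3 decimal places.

n = 35, x̄ = -2.96.
For a Normal prior and Normal likelihood with known variance, the posterior is Normal; its mode equals its mean, the precision-weighted average.
Prior precision 1/σ₀² = 1/5 = 0.2; data precision n/σ² = 35/2 = 17.5.
μ̂ = (0.2·0 + 17.5·(-2.96)) / (0.2 + 17.5) = (-51.8)/17.7 = -518/177 ≈ -2.927.

μ̂_MAP = -2.927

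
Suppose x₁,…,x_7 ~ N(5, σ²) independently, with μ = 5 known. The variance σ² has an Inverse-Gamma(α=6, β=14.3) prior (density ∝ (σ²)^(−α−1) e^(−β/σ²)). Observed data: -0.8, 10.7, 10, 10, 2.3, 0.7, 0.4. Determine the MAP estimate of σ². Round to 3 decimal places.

Sum of squared deviations about the known mean: SS = (-0.8−5)² + (10.7−5)² + (10−5)² + (10−5)² + (2.3−5)² + (0.7−5)² + (0.4−5)² = 163.07.
The Normal likelihood contributes (σ²)^(−n/2) exp(−SS/(2σ²)), so the posterior is Inverse-Gamma(α + n/2, β + SS/2) = Inverse-Gamma(9.5, 95.835).
The mode of Inverse-Gamma(a, b) is b/(a+1) = 95.835/10.5 ≈ 9.127.

σ̂²_MAP = 9.127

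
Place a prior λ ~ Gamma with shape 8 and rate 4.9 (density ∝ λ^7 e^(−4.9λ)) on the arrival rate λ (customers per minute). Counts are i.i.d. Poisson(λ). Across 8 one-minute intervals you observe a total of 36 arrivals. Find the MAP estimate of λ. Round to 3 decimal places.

Σxᵢ = 36, n = 8.
Posterior ∝ λ^7e^(−4.9λ) · λ^36e^(−8λ) = λ^43e^(−12.9λ), i.e. Gamma(shape=44, rate=12.9).
The mode of a Gamma(a, b) with a ≥ 1 (shape–rate) is (a−1)/b = 43/12.9 ≈ 3.333.

λ̂_MAP = 3.333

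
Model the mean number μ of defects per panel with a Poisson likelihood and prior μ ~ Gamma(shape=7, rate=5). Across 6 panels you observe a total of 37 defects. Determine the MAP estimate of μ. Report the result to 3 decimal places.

Σxᵢ = 37, n = 6.
Posterior ∝ μ^6e^(−5μ) · μ^37e^(−6μ) = μ^43e^(−11μ), i.e. Gamma(shape=44, rate=11).
The mode of a Gamma(a, b) with a ≥ 1 (shape–rate) is (a−1)/b = 43/11 ≈ 3.909.

μ̂_MAP = 3.909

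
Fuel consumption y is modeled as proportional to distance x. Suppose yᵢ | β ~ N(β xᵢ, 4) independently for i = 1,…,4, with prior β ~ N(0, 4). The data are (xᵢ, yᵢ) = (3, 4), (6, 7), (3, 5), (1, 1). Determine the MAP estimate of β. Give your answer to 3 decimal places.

log p(β | y) = −Σ(yᵢ − βxᵢ)²/(2·4) − β²/(2·4) + const.
Setting the derivative to zero: Σxᵢ(yᵢ − βxᵢ)/4 − β/4 = 0, so β = Σxᵢyᵢ / (Σxᵢ² + σ²/τ²).
Σxᵢyᵢ = 3·4 + 6·7 + 3·5 + 1·1 = 70; Σxᵢ² = 55; σ²/τ² = 1.
β̂_MAP = 70 / (55 + 1) = 70/56 ≈ 1.250.

β̂_MAP = 1.250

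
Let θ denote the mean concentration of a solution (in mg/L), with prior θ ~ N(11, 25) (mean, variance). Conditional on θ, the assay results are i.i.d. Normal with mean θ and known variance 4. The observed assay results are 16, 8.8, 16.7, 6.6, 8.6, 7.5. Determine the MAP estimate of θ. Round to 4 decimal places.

θ̂_MAP = 10.7078

n = 6; x̄ = (16 + 8.8 + 16.7 + 6.6 + 8.6 + 7.5)/6 = 64.2/6 = 10.7.
For a Normal prior and Normal likelihood with known variance, the posterior is Normal; its mode equals its mean, the precision-weighted average.
Prior precision 1/σ₀² = 1/25 = 0.04; data precision n/σ² = 6/4 = 1.5.
θ̂ = (0.04·11 + 1.5·10.7) / (0.04 + 1.5) = 16.49/1.54 = 1649/154 ≈ 10.7078.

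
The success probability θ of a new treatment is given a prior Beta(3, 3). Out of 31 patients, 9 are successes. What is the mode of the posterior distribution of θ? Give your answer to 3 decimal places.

Prior: Beta(3, 3).
Data: 9 successes in 31 trials. The binomial likelihood contributes θ^9(1−θ)^22, so the posterior is Beta(3+9, 3+22) = Beta(12, 25).
For Beta(a, b) with a, b > 1 the mode is (a−1)/(a+b−2) = 11/35 ≈ 0.314.

θ̂_MAP = 0.314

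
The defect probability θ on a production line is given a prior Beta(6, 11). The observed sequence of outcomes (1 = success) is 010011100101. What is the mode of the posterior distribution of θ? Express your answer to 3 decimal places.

θ̂_MAP = 0.407

Prior: Beta(6, 11).
Data: 6 successes in 12 trials (from the sequence). The binomial likelihood contributes θ^6(1−θ)^6, so the posterior is Beta(6+6, 11+6) = Beta(12, 17).
For Beta(a, b) with a, b > 1 the mode is (a−1)/(a+b−2) = 11/27 ≈ 0.407.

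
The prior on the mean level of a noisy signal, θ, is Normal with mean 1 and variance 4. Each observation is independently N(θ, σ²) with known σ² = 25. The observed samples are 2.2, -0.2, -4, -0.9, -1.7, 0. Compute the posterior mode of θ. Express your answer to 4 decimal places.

θ̂_MAP = 0.1347

n = 6; x̄ = (2.2 + (-0.2) + (-4) + (-0.9) + (-1.7) + 0)/6 = -4.6/6 = -23/30 ≈ -0.7667.
For a Normal prior and Normal likelihood with known variance, the posterior is Normal; its mode equals its mean, the precision-weighted average.
Prior precision 1/σ₀² = 1/4 = 0.25; data precision n/σ² = 6/25 = 0.24.
θ̂ = (0.25·1 + 0.24·(-23/30)) / (0.25 + 0.24) = 0.066/0.49 = 33/245 ≈ 0.1347.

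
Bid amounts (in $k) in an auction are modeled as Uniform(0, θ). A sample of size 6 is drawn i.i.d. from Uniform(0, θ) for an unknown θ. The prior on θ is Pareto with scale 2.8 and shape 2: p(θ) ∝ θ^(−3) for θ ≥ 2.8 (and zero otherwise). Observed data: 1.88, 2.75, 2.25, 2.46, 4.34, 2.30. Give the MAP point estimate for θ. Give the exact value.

The Uniform(0, θ) likelihood is θ^(−n) for θ ≥ max(xᵢ), zero otherwise. Here max(xᵢ) = 4.34.
Posterior ∝ θ^(−3) · θ^(−6) = θ^(−9) on θ ≥ max(2.8, 4.34) = 4.34.
This density is strictly decreasing in θ, so the posterior mode lies at the lower boundary of the support.

θ̂_MAP = 4.34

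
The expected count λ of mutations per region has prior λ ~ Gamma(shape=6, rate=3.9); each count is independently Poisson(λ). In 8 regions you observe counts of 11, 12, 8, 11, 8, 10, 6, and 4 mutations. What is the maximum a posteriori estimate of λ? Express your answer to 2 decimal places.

λ̂_MAP = 6.30

Σxᵢ = 11+12+8+11+8+10+6+4 = 70, with n = 8.
Posterior ∝ λ^5e^(−3.9λ) · λ^70e^(−8λ) = λ^75e^(−11.9λ), i.e. Gamma(shape=76, rate=11.9).
The mode of a Gamma(a, b) with a ≥ 1 (shape–rate) is (a−1)/b = 75/11.9 ≈ 6.30.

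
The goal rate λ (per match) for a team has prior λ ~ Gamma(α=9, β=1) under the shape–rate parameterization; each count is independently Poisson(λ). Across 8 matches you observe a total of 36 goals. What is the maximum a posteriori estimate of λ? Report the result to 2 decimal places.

Σxᵢ = 36, n = 8.
Posterior ∝ λ^8e^(−1λ) · λ^36e^(−8λ) = λ^44e^(−9λ), i.e. Gamma(shape=45, rate=9).
The mode of a Gamma(a, b) with a ≥ 1 (shape–rate) is (a−1)/b = 44/9 ≈ 4.89.

λ̂_MAP = 4.89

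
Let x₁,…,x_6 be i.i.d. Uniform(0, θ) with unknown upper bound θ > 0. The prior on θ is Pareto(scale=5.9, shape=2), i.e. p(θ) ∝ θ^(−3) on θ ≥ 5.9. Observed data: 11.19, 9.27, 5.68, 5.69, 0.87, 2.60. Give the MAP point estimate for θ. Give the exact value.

The Uniform(0, θ) likelihood is θ^(−n) for θ ≥ max(xᵢ), zero otherwise. Here max(xᵢ) = 11.19.
Posterior ∝ θ^(−3) · θ^(−6) = θ^(−9) on θ ≥ max(5.9, 11.19) = 11.19.
This density is strictly decreasing in θ, so the posterior mode lies at the lower boundary of the support.

θ̂_MAP = 11.19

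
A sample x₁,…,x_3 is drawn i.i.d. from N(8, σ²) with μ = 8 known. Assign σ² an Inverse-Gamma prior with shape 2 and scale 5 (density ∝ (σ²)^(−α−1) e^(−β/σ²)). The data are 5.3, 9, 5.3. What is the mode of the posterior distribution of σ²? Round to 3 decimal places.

σ̂²_MAP = 2.842

Sum of squared deviations about the known mean: SS = (5.3−8)² + (9−8)² + (5.3−8)² = 15.58.
The Normal likelihood contributes (σ²)^(−n/2) exp(−SS/(2σ²)), so the posterior is Inverse-Gamma(α + n/2, β + SS/2) = Inverse-Gamma(3.5, 12.79).
The mode of Inverse-Gamma(a, b) is b/(a+1) = 12.79/4.5 ≈ 2.842.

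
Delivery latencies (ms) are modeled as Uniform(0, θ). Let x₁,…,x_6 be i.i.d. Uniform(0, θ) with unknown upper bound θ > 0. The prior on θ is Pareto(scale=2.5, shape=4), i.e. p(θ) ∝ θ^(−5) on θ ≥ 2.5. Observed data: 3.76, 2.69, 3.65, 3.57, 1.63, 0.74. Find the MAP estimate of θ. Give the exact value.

The Uniform(0, θ) likelihood is θ^(−n) for θ ≥ max(xᵢ), zero otherwise. Here max(xᵢ) = 3.76.
Posterior ∝ θ^(−5) · θ^(−6) = θ^(−11) on θ ≥ max(2.5, 3.76) = 3.76.
This density is strictly decreasing in θ, so the posterior mode lies at the lower boundary of the support.

θ̂_MAP = 3.76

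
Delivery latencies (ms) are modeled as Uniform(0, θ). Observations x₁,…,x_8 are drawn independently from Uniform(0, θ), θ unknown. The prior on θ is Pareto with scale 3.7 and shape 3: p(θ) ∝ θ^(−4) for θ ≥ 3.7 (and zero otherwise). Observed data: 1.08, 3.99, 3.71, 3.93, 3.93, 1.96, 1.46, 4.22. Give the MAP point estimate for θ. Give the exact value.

The Uniform(0, θ) likelihood is θ^(−n) for θ ≥ max(xᵢ), zero otherwise. Here max(xᵢ) = 4.22.
Posterior ∝ θ^(−4) · θ^(−8) = θ^(−12) on θ ≥ max(3.7, 4.22) = 4.22.
This density is strictly decreasing in θ, so the posterior mode lies at the lower boundary of the support.

θ̂_MAP = 4.22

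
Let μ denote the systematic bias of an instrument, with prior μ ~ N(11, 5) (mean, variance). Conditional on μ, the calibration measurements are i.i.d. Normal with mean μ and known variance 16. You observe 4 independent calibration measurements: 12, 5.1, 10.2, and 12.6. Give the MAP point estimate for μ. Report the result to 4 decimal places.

n = 4; x̄ = (12 + 5.1 + 10.2 + 12.6)/4 = 39.9/4 = 9.975.
For a Normal prior and Normal likelihood with known variance, the posterior is Normal; its mode equals its mean, the precision-weighted average.
Prior precision 1/σ₀² = 1/5 = 0.2; data precision n/σ² = 4/16 = 0.25.
μ̂ = (0.2·11 + 0.25·9.975) / (0.2 + 0.25) = 4.69375/0.45 = 751/72 ≈ 10.4306.

μ̂_MAP = 10.4306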